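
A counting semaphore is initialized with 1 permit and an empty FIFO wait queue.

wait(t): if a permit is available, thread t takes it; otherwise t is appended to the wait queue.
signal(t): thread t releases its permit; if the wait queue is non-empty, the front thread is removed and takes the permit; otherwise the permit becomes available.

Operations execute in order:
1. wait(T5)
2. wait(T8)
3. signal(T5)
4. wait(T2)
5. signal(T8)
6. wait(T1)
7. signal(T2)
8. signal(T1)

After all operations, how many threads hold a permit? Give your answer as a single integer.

Step 1: wait(T5) -> count=0 queue=[] holders={T5}
Step 2: wait(T8) -> count=0 queue=[T8] holders={T5}
Step 3: signal(T5) -> count=0 queue=[] holders={T8}
Step 4: wait(T2) -> count=0 queue=[T2] holders={T8}
Step 5: signal(T8) -> count=0 queue=[] holders={T2}
Step 6: wait(T1) -> count=0 queue=[T1] holders={T2}
Step 7: signal(T2) -> count=0 queue=[] holders={T1}
Step 8: signal(T1) -> count=1 queue=[] holders={none}
Final holders: {none} -> 0 thread(s)

Answer: 0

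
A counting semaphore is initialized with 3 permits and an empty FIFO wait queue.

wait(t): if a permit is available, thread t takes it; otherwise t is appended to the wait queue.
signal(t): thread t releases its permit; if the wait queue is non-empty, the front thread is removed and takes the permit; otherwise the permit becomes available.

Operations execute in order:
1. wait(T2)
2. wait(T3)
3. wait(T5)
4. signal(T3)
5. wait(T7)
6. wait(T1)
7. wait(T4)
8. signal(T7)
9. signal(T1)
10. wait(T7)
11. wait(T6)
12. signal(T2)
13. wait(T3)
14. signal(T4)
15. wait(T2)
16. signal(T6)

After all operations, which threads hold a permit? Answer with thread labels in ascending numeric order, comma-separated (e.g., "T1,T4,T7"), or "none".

Step 1: wait(T2) -> count=2 queue=[] holders={T2}
Step 2: wait(T3) -> count=1 queue=[] holders={T2,T3}
Step 3: wait(T5) -> count=0 queue=[] holders={T2,T3,T5}
Step 4: signal(T3) -> count=1 queue=[] holders={T2,T5}
Step 5: wait(T7) -> count=0 queue=[] holders={T2,T5,T7}
Step 6: wait(T1) -> count=0 queue=[T1] holders={T2,T5,T7}
Step 7: wait(T4) -> count=0 queue=[T1,T4] holders={T2,T5,T7}
Step 8: signal(T7) -> count=0 queue=[T4] holders={T1,T2,T5}
Step 9: signal(T1) -> count=0 queue=[] holders={T2,T4,T5}
Step 10: wait(T7) -> count=0 queue=[T7] holders={T2,T4,T5}
Step 11: wait(T6) -> count=0 queue=[T7,T6] holders={T2,T4,T5}
Step 12: signal(T2) -> count=0 queue=[T6] holders={T4,T5,T7}
Step 13: wait(T3) -> count=0 queue=[T6,T3] holders={T4,T5,T7}
Step 14: signal(T4) -> count=0 queue=[T3] holders={T5,T6,T7}
Step 15: wait(T2) -> count=0 queue=[T3,T2] holders={T5,T6,T7}
Step 16: signal(T6) -> count=0 queue=[T2] holders={T3,T5,T7}
Final holders: T3,T5,T7

Answer: T3,T5,T7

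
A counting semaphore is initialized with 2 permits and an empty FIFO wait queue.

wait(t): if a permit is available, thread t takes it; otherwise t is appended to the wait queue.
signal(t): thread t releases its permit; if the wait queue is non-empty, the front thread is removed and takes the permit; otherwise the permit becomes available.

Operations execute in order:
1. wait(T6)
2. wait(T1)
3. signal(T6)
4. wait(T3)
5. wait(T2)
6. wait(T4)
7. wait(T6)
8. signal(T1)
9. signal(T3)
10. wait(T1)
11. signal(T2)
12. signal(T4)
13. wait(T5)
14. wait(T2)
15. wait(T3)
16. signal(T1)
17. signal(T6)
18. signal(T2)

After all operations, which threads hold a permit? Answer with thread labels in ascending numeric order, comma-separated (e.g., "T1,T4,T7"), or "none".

Step 1: wait(T6) -> count=1 queue=[] holders={T6}
Step 2: wait(T1) -> count=0 queue=[] holders={T1,T6}
Step 3: signal(T6) -> count=1 queue=[] holders={T1}
Step 4: wait(T3) -> count=0 queue=[] holders={T1,T3}
Step 5: wait(T2) -> count=0 queue=[T2] holders={T1,T3}
Step 6: wait(T4) -> count=0 queue=[T2,T4] holders={T1,T3}
Step 7: wait(T6) -> count=0 queue=[T2,T4,T6] holders={T1,T3}
Step 8: signal(T1) -> count=0 queue=[T4,T6] holders={T2,T3}
Step 9: signal(T3) -> count=0 queue=[T6] holders={T2,T4}
Step 10: wait(T1) -> count=0 queue=[T6,T1] holders={T2,T4}
Step 11: signal(T2) -> count=0 queue=[T1] holders={T4,T6}
Step 12: signal(T4) -> count=0 queue=[] holders={T1,T6}
Step 13: wait(T5) -> count=0 queue=[T5] holders={T1,T6}
Step 14: wait(T2) -> count=0 queue=[T5,T2] holders={T1,T6}
Step 15: wait(T3) -> count=0 queue=[T5,T2,T3] holders={T1,T6}
Step 16: signal(T1) -> count=0 queue=[T2,T3] holders={T5,T6}
Step 17: signal(T6) -> count=0 queue=[T3] holders={T2,T5}
Step 18: signal(T2) -> count=0 queue=[] holders={T3,T5}
Final holders: T3,T5

Answer: T3,T5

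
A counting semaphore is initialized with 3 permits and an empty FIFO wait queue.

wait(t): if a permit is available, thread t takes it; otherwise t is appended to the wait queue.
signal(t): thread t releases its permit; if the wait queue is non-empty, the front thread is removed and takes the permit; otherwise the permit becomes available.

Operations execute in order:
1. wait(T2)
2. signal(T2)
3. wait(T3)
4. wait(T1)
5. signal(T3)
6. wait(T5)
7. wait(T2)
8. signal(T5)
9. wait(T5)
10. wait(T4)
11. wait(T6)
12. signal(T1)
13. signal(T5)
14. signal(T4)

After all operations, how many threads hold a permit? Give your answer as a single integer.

Answer: 2

Derivation:
Step 1: wait(T2) -> count=2 queue=[] holders={T2}
Step 2: signal(T2) -> count=3 queue=[] holders={none}
Step 3: wait(T3) -> count=2 queue=[] holders={T3}
Step 4: wait(T1) -> count=1 queue=[] holders={T1,T3}
Step 5: signal(T3) -> count=2 queue=[] holders={T1}
Step 6: wait(T5) -> count=1 queue=[] holders={T1,T5}
Step 7: wait(T2) -> count=0 queue=[] holders={T1,T2,T5}
Step 8: signal(T5) -> count=1 queue=[] holders={T1,T2}
Step 9: wait(T5) -> count=0 queue=[] holders={T1,T2,T5}
Step 10: wait(T4) -> count=0 queue=[T4] holders={T1,T2,T5}
Step 11: wait(T6) -> count=0 queue=[T4,T6] holders={T1,T2,T5}
Step 12: signal(T1) -> count=0 queue=[T6] holders={T2,T4,T5}
Step 13: signal(T5) -> count=0 queue=[] holders={T2,T4,T6}
Step 14: signal(T4) -> count=1 queue=[] holders={T2,T6}
Final holders: {T2,T6} -> 2 thread(s)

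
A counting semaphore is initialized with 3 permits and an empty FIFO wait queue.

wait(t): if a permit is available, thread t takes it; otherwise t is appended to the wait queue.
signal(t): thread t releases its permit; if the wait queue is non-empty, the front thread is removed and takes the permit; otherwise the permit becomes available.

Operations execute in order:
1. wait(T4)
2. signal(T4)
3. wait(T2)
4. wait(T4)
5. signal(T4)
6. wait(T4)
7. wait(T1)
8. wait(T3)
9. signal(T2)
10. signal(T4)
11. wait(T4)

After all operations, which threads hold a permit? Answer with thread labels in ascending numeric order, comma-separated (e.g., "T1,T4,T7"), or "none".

Step 1: wait(T4) -> count=2 queue=[] holders={T4}
Step 2: signal(T4) -> count=3 queue=[] holders={none}
Step 3: wait(T2) -> count=2 queue=[] holders={T2}
Step 4: wait(T4) -> count=1 queue=[] holders={T2,T4}
Step 5: signal(T4) -> count=2 queue=[] holders={T2}
Step 6: wait(T4) -> count=1 queue=[] holders={T2,T4}
Step 7: wait(T1) -> count=0 queue=[] holders={T1,T2,T4}
Step 8: wait(T3) -> count=0 queue=[T3] holders={T1,T2,T4}
Step 9: signal(T2) -> count=0 queue=[] holders={T1,T3,T4}
Step 10: signal(T4) -> count=1 queue=[] holders={T1,T3}
Step 11: wait(T4) -> count=0 queue=[] holders={T1,T3,T4}
Final holders: T1,T3,T4

Answer: T1,T3,T4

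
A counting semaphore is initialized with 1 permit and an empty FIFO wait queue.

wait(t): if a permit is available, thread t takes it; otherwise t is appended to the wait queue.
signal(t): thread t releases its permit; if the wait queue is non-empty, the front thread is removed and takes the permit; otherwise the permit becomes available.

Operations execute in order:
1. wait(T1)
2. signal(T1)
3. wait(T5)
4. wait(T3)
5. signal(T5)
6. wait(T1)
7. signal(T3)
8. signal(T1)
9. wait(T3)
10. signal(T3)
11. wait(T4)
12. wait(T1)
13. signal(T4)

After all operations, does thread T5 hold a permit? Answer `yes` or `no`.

Step 1: wait(T1) -> count=0 queue=[] holders={T1}
Step 2: signal(T1) -> count=1 queue=[] holders={none}
Step 3: wait(T5) -> count=0 queue=[] holders={T5}
Step 4: wait(T3) -> count=0 queue=[T3] holders={T5}
Step 5: signal(T5) -> count=0 queue=[] holders={T3}
Step 6: wait(T1) -> count=0 queue=[T1] holders={T3}
Step 7: signal(T3) -> count=0 queue=[] holders={T1}
Step 8: signal(T1) -> count=1 queue=[] holders={none}
Step 9: wait(T3) -> count=0 queue=[] holders={T3}
Step 10: signal(T3) -> count=1 queue=[] holders={none}
Step 11: wait(T4) -> count=0 queue=[] holders={T4}
Step 12: wait(T1) -> count=0 queue=[T1] holders={T4}
Step 13: signal(T4) -> count=0 queue=[] holders={T1}
Final holders: {T1} -> T5 not in holders

Answer: no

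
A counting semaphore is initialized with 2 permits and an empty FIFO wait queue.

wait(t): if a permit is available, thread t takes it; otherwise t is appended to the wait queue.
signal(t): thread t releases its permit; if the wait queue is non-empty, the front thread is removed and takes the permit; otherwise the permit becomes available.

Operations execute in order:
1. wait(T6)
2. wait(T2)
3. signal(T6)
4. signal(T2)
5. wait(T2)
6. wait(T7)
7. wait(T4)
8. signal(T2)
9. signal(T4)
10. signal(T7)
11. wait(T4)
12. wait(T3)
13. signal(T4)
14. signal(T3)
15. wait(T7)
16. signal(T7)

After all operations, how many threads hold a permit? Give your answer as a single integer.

Answer: 0

Derivation:
Step 1: wait(T6) -> count=1 queue=[] holders={T6}
Step 2: wait(T2) -> count=0 queue=[] holders={T2,T6}
Step 3: signal(T6) -> count=1 queue=[] holders={T2}
Step 4: signal(T2) -> count=2 queue=[] holders={none}
Step 5: wait(T2) -> count=1 queue=[] holders={T2}
Step 6: wait(T7) -> count=0 queue=[] holders={T2,T7}
Step 7: wait(T4) -> count=0 queue=[T4] holders={T2,T7}
Step 8: signal(T2) -> count=0 queue=[] holders={T4,T7}
Step 9: signal(T4) -> count=1 queue=[] holders={T7}
Step 10: signal(T7) -> count=2 queue=[] holders={none}
Step 11: wait(T4) -> count=1 queue=[] holders={T4}
Step 12: wait(T3) -> count=0 queue=[] holders={T3,T4}
Step 13: signal(T4) -> count=1 queue=[] holders={T3}
Step 14: signal(T3) -> count=2 queue=[] holders={none}
Step 15: wait(T7) -> count=1 queue=[] holders={T7}
Step 16: signal(T7) -> count=2 queue=[] holders={none}
Final holders: {none} -> 0 thread(s)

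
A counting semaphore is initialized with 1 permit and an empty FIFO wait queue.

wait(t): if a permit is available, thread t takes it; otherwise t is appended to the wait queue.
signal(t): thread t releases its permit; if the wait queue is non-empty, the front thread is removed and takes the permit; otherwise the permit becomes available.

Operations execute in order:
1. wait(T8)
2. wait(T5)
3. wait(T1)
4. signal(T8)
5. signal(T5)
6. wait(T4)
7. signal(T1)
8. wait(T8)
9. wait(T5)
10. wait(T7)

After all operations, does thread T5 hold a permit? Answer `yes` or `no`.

Answer: no

Derivation:
Step 1: wait(T8) -> count=0 queue=[] holders={T8}
Step 2: wait(T5) -> count=0 queue=[T5] holders={T8}
Step 3: wait(T1) -> count=0 queue=[T5,T1] holders={T8}
Step 4: signal(T8) -> count=0 queue=[T1] holders={T5}
Step 5: signal(T5) -> count=0 queue=[] holders={T1}
Step 6: wait(T4) -> count=0 queue=[T4] holders={T1}
Step 7: signal(T1) -> count=0 queue=[] holders={T4}
Step 8: wait(T8) -> count=0 queue=[T8] holders={T4}
Step 9: wait(T5) -> count=0 queue=[T8,T5] holders={T4}
Step 10: wait(T7) -> count=0 queue=[T8,T5,T7] holders={T4}
Final holders: {T4} -> T5 not in holders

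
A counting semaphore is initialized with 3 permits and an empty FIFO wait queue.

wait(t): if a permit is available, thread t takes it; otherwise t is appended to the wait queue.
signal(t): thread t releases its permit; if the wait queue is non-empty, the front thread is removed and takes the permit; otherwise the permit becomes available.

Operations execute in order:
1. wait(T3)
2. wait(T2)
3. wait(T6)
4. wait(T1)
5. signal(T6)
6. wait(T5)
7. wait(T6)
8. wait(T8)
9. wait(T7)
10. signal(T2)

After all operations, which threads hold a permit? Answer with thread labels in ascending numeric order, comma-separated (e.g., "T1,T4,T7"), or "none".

Answer: T1,T3,T5

Derivation:
Step 1: wait(T3) -> count=2 queue=[] holders={T3}
Step 2: wait(T2) -> count=1 queue=[] holders={T2,T3}
Step 3: wait(T6) -> count=0 queue=[] holders={T2,T3,T6}
Step 4: wait(T1) -> count=0 queue=[T1] holders={T2,T3,T6}
Step 5: signal(T6) -> count=0 queue=[] holders={T1,T2,T3}
Step 6: wait(T5) -> count=0 queue=[T5] holders={T1,T2,T3}
Step 7: wait(T6) -> count=0 queue=[T5,T6] holders={T1,T2,T3}
Step 8: wait(T8) -> count=0 queue=[T5,T6,T8] holders={T1,T2,T3}
Step 9: wait(T7) -> count=0 queue=[T5,T6,T8,T7] holders={T1,T2,T3}
Step 10: signal(T2) -> count=0 queue=[T6,T8,T7] holders={T1,T3,T5}
Final holders: T1,T3,T5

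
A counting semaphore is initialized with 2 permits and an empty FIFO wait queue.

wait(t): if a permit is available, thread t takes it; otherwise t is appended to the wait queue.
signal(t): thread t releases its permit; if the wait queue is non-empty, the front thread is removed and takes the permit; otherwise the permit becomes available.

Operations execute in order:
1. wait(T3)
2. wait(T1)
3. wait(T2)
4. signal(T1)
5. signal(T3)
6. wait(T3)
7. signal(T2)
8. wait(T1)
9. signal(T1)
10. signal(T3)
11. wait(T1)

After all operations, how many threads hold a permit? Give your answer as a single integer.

Answer: 1

Derivation:
Step 1: wait(T3) -> count=1 queue=[] holders={T3}
Step 2: wait(T1) -> count=0 queue=[] holders={T1,T3}
Step 3: wait(T2) -> count=0 queue=[T2] holders={T1,T3}
Step 4: signal(T1) -> count=0 queue=[] holders={T2,T3}
Step 5: signal(T3) -> count=1 queue=[] holders={T2}
Step 6: wait(T3) -> count=0 queue=[] holders={T2,T3}
Step 7: signal(T2) -> count=1 queue=[] holders={T3}
Step 8: wait(T1) -> count=0 queue=[] holders={T1,T3}
Step 9: signal(T1) -> count=1 queue=[] holders={T3}
Step 10: signal(T3) -> count=2 queue=[] holders={none}
Step 11: wait(T1) -> count=1 queue=[] holders={T1}
Final holders: {T1} -> 1 thread(s)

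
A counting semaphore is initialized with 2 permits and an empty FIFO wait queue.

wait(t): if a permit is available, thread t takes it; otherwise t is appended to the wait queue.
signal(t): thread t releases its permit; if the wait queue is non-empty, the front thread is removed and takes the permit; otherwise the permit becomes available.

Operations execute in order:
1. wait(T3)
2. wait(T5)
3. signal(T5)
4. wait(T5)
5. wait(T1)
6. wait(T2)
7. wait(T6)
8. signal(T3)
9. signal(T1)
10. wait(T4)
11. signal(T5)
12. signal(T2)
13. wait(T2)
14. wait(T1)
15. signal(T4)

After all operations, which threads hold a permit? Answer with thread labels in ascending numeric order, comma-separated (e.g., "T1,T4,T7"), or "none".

Answer: T2,T6

Derivation:
Step 1: wait(T3) -> count=1 queue=[] holders={T3}
Step 2: wait(T5) -> count=0 queue=[] holders={T3,T5}
Step 3: signal(T5) -> count=1 queue=[] holders={T3}
Step 4: wait(T5) -> count=0 queue=[] holders={T3,T5}
Step 5: wait(T1) -> count=0 queue=[T1] holders={T3,T5}
Step 6: wait(T2) -> count=0 queue=[T1,T2] holders={T3,T5}
Step 7: wait(T6) -> count=0 queue=[T1,T2,T6] holders={T3,T5}
Step 8: signal(T3) -> count=0 queue=[T2,T6] holders={T1,T5}
Step 9: signal(T1) -> count=0 queue=[T6] holders={T2,T5}
Step 10: wait(T4) -> count=0 queue=[T6,T4] holders={T2,T5}
Step 11: signal(T5) -> count=0 queue=[T4] holders={T2,T6}
Step 12: signal(T2) -> count=0 queue=[] holders={T4,T6}
Step 13: wait(T2) -> count=0 queue=[T2] holders={T4,T6}
Step 14: wait(T1) -> count=0 queue=[T2,T1] holders={T4,T6}
Step 15: signal(T4) -> count=0 queue=[T1] holders={T2,T6}
Final holders: T2,T6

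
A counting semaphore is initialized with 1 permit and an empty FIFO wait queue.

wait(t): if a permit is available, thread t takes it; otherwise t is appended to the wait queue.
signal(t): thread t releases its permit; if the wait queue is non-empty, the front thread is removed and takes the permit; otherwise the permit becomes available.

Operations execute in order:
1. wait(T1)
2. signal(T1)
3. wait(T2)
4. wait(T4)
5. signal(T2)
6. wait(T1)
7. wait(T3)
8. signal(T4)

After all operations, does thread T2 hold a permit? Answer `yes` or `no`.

Answer: no

Derivation:
Step 1: wait(T1) -> count=0 queue=[] holders={T1}
Step 2: signal(T1) -> count=1 queue=[] holders={none}
Step 3: wait(T2) -> count=0 queue=[] holders={T2}
Step 4: wait(T4) -> count=0 queue=[T4] holders={T2}
Step 5: signal(T2) -> count=0 queue=[] holders={T4}
Step 6: wait(T1) -> count=0 queue=[T1] holders={T4}
Step 7: wait(T3) -> count=0 queue=[T1,T3] holders={T4}
Step 8: signal(T4) -> count=0 queue=[T3] holders={T1}
Final holders: {T1} -> T2 not in holders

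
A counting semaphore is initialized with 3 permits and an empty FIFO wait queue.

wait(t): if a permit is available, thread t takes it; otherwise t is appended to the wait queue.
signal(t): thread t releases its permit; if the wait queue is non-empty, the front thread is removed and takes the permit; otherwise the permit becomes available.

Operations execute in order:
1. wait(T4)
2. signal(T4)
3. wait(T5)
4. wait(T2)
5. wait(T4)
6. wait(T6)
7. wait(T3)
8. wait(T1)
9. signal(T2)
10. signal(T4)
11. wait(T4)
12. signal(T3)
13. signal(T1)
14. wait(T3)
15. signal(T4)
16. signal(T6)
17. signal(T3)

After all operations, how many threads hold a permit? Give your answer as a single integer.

Answer: 1

Derivation:
Step 1: wait(T4) -> count=2 queue=[] holders={T4}
Step 2: signal(T4) -> count=3 queue=[] holders={none}
Step 3: wait(T5) -> count=2 queue=[] holders={T5}
Step 4: wait(T2) -> count=1 queue=[] holders={T2,T5}
Step 5: wait(T4) -> count=0 queue=[] holders={T2,T4,T5}
Step 6: wait(T6) -> count=0 queue=[T6] holders={T2,T4,T5}
Step 7: wait(T3) -> count=0 queue=[T6,T3] holders={T2,T4,T5}
Step 8: wait(T1) -> count=0 queue=[T6,T3,T1] holders={T2,T4,T5}
Step 9: signal(T2) -> count=0 queue=[T3,T1] holders={T4,T5,T6}
Step 10: signal(T4) -> count=0 queue=[T1] holders={T3,T5,T6}
Step 11: wait(T4) -> count=0 queue=[T1,T4] holders={T3,T5,T6}
Step 12: signal(T3) -> count=0 queue=[T4] holders={T1,T5,T6}
Step 13: signal(T1) -> count=0 queue=[] holders={T4,T5,T6}
Step 14: wait(T3) -> count=0 queue=[T3] holders={T4,T5,T6}
Step 15: signal(T4) -> count=0 queue=[] holders={T3,T5,T6}
Step 16: signal(T6) -> count=1 queue=[] holders={T3,T5}
Step 17: signal(T3) -> count=2 queue=[] holders={T5}
Final holders: {T5} -> 1 thread(s)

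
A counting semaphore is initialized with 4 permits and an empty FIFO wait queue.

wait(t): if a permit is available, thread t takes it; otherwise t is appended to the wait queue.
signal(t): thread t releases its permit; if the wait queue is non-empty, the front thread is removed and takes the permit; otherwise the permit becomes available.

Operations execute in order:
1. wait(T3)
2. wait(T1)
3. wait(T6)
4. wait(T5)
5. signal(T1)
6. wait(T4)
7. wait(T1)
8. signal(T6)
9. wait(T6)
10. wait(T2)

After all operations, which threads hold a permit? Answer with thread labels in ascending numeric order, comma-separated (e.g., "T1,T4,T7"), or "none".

Answer: T1,T3,T4,T5

Derivation:
Step 1: wait(T3) -> count=3 queue=[] holders={T3}
Step 2: wait(T1) -> count=2 queue=[] holders={T1,T3}
Step 3: wait(T6) -> count=1 queue=[] holders={T1,T3,T6}
Step 4: wait(T5) -> count=0 queue=[] holders={T1,T3,T5,T6}
Step 5: signal(T1) -> count=1 queue=[] holders={T3,T5,T6}
Step 6: wait(T4) -> count=0 queue=[] holders={T3,T4,T5,T6}
Step 7: wait(T1) -> count=0 queue=[T1] holders={T3,T4,T5,T6}
Step 8: signal(T6) -> count=0 queue=[] holders={T1,T3,T4,T5}
Step 9: wait(T6) -> count=0 queue=[T6] holders={T1,T3,T4,T5}
Step 10: wait(T2) -> count=0 queue=[T6,T2] holders={T1,T3,T4,T5}
Final holders: T1,T3,T4,T5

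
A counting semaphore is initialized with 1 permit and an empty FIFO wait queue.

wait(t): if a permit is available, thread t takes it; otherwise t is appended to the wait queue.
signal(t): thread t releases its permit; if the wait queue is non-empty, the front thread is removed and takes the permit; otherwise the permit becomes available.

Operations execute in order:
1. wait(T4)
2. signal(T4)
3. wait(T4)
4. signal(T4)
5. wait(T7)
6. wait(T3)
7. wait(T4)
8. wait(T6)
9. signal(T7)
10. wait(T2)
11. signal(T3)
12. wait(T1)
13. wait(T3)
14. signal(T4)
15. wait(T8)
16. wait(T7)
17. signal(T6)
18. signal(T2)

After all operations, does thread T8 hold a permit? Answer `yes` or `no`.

Answer: no

Derivation:
Step 1: wait(T4) -> count=0 queue=[] holders={T4}
Step 2: signal(T4) -> count=1 queue=[] holders={none}
Step 3: wait(T4) -> count=0 queue=[] holders={T4}
Step 4: signal(T4) -> count=1 queue=[] holders={none}
Step 5: wait(T7) -> count=0 queue=[] holders={T7}
Step 6: wait(T3) -> count=0 queue=[T3] holders={T7}
Step 7: wait(T4) -> count=0 queue=[T3,T4] holders={T7}
Step 8: wait(T6) -> count=0 queue=[T3,T4,T6] holders={T7}
Step 9: signal(T7) -> count=0 queue=[T4,T6] holders={T3}
Step 10: wait(T2) -> count=0 queue=[T4,T6,T2] holders={T3}
Step 11: signal(T3) -> count=0 queue=[T6,T2] holders={T4}
Step 12: wait(T1) -> count=0 queue=[T6,T2,T1] holders={T4}
Step 13: wait(T3) -> count=0 queue=[T6,T2,T1,T3] holders={T4}
Step 14: signal(T4) -> count=0 queue=[T2,T1,T3] holders={T6}
Step 15: wait(T8) -> count=0 queue=[T2,T1,T3,T8] holders={T6}
Step 16: wait(T7) -> count=0 queue=[T2,T1,T3,T8,T7] holders={T6}
Step 17: signal(T6) -> count=0 queue=[T1,T3,T8,T7] holders={T2}
Step 18: signal(T2) -> count=0 queue=[T3,T8,T7] holders={T1}
Final holders: {T1} -> T8 not in holders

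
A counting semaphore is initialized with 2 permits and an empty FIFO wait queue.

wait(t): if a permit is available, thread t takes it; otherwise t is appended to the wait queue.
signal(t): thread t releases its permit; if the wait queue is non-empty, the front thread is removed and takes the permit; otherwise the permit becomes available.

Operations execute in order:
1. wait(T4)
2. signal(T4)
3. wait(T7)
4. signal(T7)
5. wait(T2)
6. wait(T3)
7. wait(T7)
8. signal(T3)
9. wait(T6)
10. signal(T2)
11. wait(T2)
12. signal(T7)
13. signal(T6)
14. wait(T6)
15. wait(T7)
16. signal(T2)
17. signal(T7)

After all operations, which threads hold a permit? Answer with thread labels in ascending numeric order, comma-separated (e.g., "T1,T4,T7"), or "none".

Answer: T6

Derivation:
Step 1: wait(T4) -> count=1 queue=[] holders={T4}
Step 2: signal(T4) -> count=2 queue=[] holders={none}
Step 3: wait(T7) -> count=1 queue=[] holders={T7}
Step 4: signal(T7) -> count=2 queue=[] holders={none}
Step 5: wait(T2) -> count=1 queue=[] holders={T2}
Step 6: wait(T3) -> count=0 queue=[] holders={T2,T3}
Step 7: wait(T7) -> count=0 queue=[T7] holders={T2,T3}
Step 8: signal(T3) -> count=0 queue=[] holders={T2,T7}
Step 9: wait(T6) -> count=0 queue=[T6] holders={T2,T7}
Step 10: signal(T2) -> count=0 queue=[] holders={T6,T7}
Step 11: wait(T2) -> count=0 queue=[T2] holders={T6,T7}
Step 12: signal(T7) -> count=0 queue=[] holders={T2,T6}
Step 13: signal(T6) -> count=1 queue=[] holders={T2}
Step 14: wait(T6) -> count=0 queue=[] holders={T2,T6}
Step 15: wait(T7) -> count=0 queue=[T7] holders={T2,T6}
Step 16: signal(T2) -> count=0 queue=[] holders={T6,T7}
Step 17: signal(T7) -> count=1 queue=[] holders={T6}
Final holders: T6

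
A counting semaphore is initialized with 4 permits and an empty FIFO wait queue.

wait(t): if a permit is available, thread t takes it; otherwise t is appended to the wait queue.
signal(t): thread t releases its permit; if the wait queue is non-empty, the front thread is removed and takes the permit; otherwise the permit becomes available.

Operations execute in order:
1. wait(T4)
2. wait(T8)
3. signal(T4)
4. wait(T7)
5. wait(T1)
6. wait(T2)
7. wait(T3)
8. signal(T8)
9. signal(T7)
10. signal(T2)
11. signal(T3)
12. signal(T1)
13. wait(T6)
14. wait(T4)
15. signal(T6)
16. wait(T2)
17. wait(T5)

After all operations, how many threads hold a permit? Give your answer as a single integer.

Step 1: wait(T4) -> count=3 queue=[] holders={T4}
Step 2: wait(T8) -> count=2 queue=[] holders={T4,T8}
Step 3: signal(T4) -> count=3 queue=[] holders={T8}
Step 4: wait(T7) -> count=2 queue=[] holders={T7,T8}
Step 5: wait(T1) -> count=1 queue=[] holders={T1,T7,T8}
Step 6: wait(T2) -> count=0 queue=[] holders={T1,T2,T7,T8}
Step 7: wait(T3) -> count=0 queue=[T3] holders={T1,T2,T7,T8}
Step 8: signal(T8) -> count=0 queue=[] holders={T1,T2,T3,T7}
Step 9: signal(T7) -> count=1 queue=[] holders={T1,T2,T3}
Step 10: signal(T2) -> count=2 queue=[] holders={T1,T3}
Step 11: signal(T3) -> count=3 queue=[] holders={T1}
Step 12: signal(T1) -> count=4 queue=[] holders={none}
Step 13: wait(T6) -> count=3 queue=[] holders={T6}
Step 14: wait(T4) -> count=2 queue=[] holders={T4,T6}
Step 15: signal(T6) -> count=3 queue=[] holders={T4}
Step 16: wait(T2) -> count=2 queue=[] holders={T2,T4}
Step 17: wait(T5) -> count=1 queue=[] holders={T2,T4,T5}
Final holders: {T2,T4,T5} -> 3 thread(s)

Answer: 3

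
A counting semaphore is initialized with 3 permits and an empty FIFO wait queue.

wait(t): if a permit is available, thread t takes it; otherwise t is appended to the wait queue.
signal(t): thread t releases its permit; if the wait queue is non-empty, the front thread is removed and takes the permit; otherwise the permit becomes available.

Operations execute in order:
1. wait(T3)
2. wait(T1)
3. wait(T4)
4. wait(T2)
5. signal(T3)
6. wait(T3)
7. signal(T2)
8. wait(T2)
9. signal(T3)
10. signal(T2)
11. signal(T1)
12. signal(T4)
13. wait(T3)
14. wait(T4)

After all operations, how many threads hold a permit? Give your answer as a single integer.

Answer: 2

Derivation:
Step 1: wait(T3) -> count=2 queue=[] holders={T3}
Step 2: wait(T1) -> count=1 queue=[] holders={T1,T3}
Step 3: wait(T4) -> count=0 queue=[] holders={T1,T3,T4}
Step 4: wait(T2) -> count=0 queue=[T2] holders={T1,T3,T4}
Step 5: signal(T3) -> count=0 queue=[] holders={T1,T2,T4}
Step 6: wait(T3) -> count=0 queue=[T3] holders={T1,T2,T4}
Step 7: signal(T2) -> count=0 queue=[] holders={T1,T3,T4}
Step 8: wait(T2) -> count=0 queue=[T2] holders={T1,T3,T4}
Step 9: signal(T3) -> count=0 queue=[] holders={T1,T2,T4}
Step 10: signal(T2) -> count=1 queue=[] holders={T1,T4}
Step 11: signal(T1) -> count=2 queue=[] holders={T4}
Step 12: signal(T4) -> count=3 queue=[] holders={none}
Step 13: wait(T3) -> count=2 queue=[] holders={T3}
Step 14: wait(T4) -> count=1 queue=[] holders={T3,T4}
Final holders: {T3,T4} -> 2 thread(s)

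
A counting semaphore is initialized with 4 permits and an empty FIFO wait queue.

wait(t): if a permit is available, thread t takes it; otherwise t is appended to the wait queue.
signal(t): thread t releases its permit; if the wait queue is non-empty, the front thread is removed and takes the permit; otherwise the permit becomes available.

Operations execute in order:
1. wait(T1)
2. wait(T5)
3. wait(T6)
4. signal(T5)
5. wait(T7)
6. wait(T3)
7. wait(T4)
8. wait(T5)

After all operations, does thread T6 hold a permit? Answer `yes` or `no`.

Step 1: wait(T1) -> count=3 queue=[] holders={T1}
Step 2: wait(T5) -> count=2 queue=[] holders={T1,T5}
Step 3: wait(T6) -> count=1 queue=[] holders={T1,T5,T6}
Step 4: signal(T5) -> count=2 queue=[] holders={T1,T6}
Step 5: wait(T7) -> count=1 queue=[] holders={T1,T6,T7}
Step 6: wait(T3) -> count=0 queue=[] holders={T1,T3,T6,T7}
Step 7: wait(T4) -> count=0 queue=[T4] holders={T1,T3,T6,T7}
Step 8: wait(T5) -> count=0 queue=[T4,T5] holders={T1,T3,T6,T7}
Final holders: {T1,T3,T6,T7} -> T6 in holders

Answer: yes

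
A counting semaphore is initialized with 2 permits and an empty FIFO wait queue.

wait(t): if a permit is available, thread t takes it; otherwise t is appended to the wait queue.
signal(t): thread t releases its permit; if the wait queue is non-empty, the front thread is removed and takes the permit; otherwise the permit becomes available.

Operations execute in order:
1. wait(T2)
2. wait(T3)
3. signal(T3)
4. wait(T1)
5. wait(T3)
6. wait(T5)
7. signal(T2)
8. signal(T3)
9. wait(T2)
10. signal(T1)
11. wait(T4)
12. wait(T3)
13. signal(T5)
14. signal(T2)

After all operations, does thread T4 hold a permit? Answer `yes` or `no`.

Step 1: wait(T2) -> count=1 queue=[] holders={T2}
Step 2: wait(T3) -> count=0 queue=[] holders={T2,T3}
Step 3: signal(T3) -> count=1 queue=[] holders={T2}
Step 4: wait(T1) -> count=0 queue=[] holders={T1,T2}
Step 5: wait(T3) -> count=0 queue=[T3] holders={T1,T2}
Step 6: wait(T5) -> count=0 queue=[T3,T5] holders={T1,T2}
Step 7: signal(T2) -> count=0 queue=[T5] holders={T1,T3}
Step 8: signal(T3) -> count=0 queue=[] holders={T1,T5}
Step 9: wait(T2) -> count=0 queue=[T2] holders={T1,T5}
Step 10: signal(T1) -> count=0 queue=[] holders={T2,T5}
Step 11: wait(T4) -> count=0 queue=[T4] holders={T2,T5}
Step 12: wait(T3) -> count=0 queue=[T4,T3] holders={T2,T5}
Step 13: signal(T5) -> count=0 queue=[T3] holders={T2,T4}
Step 14: signal(T2) -> count=0 queue=[] holders={T3,T4}
Final holders: {T3,T4} -> T4 in holders

Answer: yes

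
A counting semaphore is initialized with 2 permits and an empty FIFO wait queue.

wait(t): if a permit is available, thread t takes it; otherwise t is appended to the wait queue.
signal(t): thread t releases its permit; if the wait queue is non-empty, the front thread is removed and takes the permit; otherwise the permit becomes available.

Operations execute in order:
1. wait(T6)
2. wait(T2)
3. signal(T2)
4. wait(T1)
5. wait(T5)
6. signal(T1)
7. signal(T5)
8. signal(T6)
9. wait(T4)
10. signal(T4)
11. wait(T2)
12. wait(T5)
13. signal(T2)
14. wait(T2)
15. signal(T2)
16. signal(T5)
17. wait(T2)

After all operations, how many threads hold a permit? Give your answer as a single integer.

Answer: 1

Derivation:
Step 1: wait(T6) -> count=1 queue=[] holders={T6}
Step 2: wait(T2) -> count=0 queue=[] holders={T2,T6}
Step 3: signal(T2) -> count=1 queue=[] holders={T6}
Step 4: wait(T1) -> count=0 queue=[] holders={T1,T6}
Step 5: wait(T5) -> count=0 queue=[T5] holders={T1,T6}
Step 6: signal(T1) -> count=0 queue=[] holders={T5,T6}
Step 7: signal(T5) -> count=1 queue=[] holders={T6}
Step 8: signal(T6) -> count=2 queue=[] holders={none}
Step 9: wait(T4) -> count=1 queue=[] holders={T4}
Step 10: signal(T4) -> count=2 queue=[] holders={none}
Step 11: wait(T2) -> count=1 queue=[] holders={T2}
Step 12: wait(T5) -> count=0 queue=[] holders={T2,T5}
Step 13: signal(T2) -> count=1 queue=[] holders={T5}
Step 14: wait(T2) -> count=0 queue=[] holders={T2,T5}
Step 15: signal(T2) -> count=1 queue=[] holders={T5}
Step 16: signal(T5) -> count=2 queue=[] holders={none}
Step 17: wait(T2) -> count=1 queue=[] holders={T2}
Final holders: {T2} -> 1 thread(s)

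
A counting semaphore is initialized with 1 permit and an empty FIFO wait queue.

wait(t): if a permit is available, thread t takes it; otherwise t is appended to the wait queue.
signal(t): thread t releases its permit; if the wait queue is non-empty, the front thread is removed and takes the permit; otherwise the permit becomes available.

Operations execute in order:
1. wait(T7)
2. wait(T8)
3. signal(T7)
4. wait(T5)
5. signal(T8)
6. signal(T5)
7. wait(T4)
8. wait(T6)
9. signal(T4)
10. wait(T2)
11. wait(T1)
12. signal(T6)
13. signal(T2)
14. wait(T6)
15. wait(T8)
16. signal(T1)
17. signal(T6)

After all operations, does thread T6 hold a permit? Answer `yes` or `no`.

Answer: no

Derivation:
Step 1: wait(T7) -> count=0 queue=[] holders={T7}
Step 2: wait(T8) -> count=0 queue=[T8] holders={T7}
Step 3: signal(T7) -> count=0 queue=[] holders={T8}
Step 4: wait(T5) -> count=0 queue=[T5] holders={T8}
Step 5: signal(T8) -> count=0 queue=[] holders={T5}
Step 6: signal(T5) -> count=1 queue=[] holders={none}
Step 7: wait(T4) -> count=0 queue=[] holders={T4}
Step 8: wait(T6) -> count=0 queue=[T6] holders={T4}
Step 9: signal(T4) -> count=0 queue=[] holders={T6}
Step 10: wait(T2) -> count=0 queue=[T2] holders={T6}
Step 11: wait(T1) -> count=0 queue=[T2,T1] holders={T6}
Step 12: signal(T6) -> count=0 queue=[T1] holders={T2}
Step 13: signal(T2) -> count=0 queue=[] holders={T1}
Step 14: wait(T6) -> count=0 queue=[T6] holders={T1}
Step 15: wait(T8) -> count=0 queue=[T6,T8] holders={T1}
Step 16: signal(T1) -> count=0 queue=[T8] holders={T6}
Step 17: signal(T6) -> count=0 queue=[] holders={T8}
Final holders: {T8} -> T6 not in holders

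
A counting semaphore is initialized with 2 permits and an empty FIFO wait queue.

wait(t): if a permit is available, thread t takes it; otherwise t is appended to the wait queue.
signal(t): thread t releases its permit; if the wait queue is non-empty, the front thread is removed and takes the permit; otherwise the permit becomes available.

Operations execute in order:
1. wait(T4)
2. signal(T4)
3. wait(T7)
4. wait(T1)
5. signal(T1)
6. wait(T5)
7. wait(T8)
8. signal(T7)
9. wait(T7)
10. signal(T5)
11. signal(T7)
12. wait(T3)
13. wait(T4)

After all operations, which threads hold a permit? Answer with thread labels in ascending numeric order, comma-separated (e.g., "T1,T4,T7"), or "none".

Answer: T3,T8

Derivation:
Step 1: wait(T4) -> count=1 queue=[] holders={T4}
Step 2: signal(T4) -> count=2 queue=[] holders={none}
Step 3: wait(T7) -> count=1 queue=[] holders={T7}
Step 4: wait(T1) -> count=0 queue=[] holders={T1,T7}
Step 5: signal(T1) -> count=1 queue=[] holders={T7}
Step 6: wait(T5) -> count=0 queue=[] holders={T5,T7}
Step 7: wait(T8) -> count=0 queue=[T8] holders={T5,T7}
Step 8: signal(T7) -> count=0 queue=[] holders={T5,T8}
Step 9: wait(T7) -> count=0 queue=[T7] holders={T5,T8}
Step 10: signal(T5) -> count=0 queue=[] holders={T7,T8}
Step 11: signal(T7) -> count=1 queue=[] holders={T8}
Step 12: wait(T3) -> count=0 queue=[] holders={T3,T8}
Step 13: wait(T4) -> count=0 queue=[T4] holders={T3,T8}
Final holders: T3,T8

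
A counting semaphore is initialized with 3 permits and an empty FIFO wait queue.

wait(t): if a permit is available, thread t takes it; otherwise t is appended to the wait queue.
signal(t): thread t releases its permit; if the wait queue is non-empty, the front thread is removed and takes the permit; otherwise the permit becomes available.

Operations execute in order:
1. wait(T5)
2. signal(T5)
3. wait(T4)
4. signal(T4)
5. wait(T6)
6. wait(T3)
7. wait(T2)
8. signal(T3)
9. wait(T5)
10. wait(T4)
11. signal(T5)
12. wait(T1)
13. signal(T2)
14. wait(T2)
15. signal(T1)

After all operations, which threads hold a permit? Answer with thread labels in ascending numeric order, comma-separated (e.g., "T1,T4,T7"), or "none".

Answer: T2,T4,T6

Derivation:
Step 1: wait(T5) -> count=2 queue=[] holders={T5}
Step 2: signal(T5) -> count=3 queue=[] holders={none}
Step 3: wait(T4) -> count=2 queue=[] holders={T4}
Step 4: signal(T4) -> count=3 queue=[] holders={none}
Step 5: wait(T6) -> count=2 queue=[] holders={T6}
Step 6: wait(T3) -> count=1 queue=[] holders={T3,T6}
Step 7: wait(T2) -> count=0 queue=[] holders={T2,T3,T6}
Step 8: signal(T3) -> count=1 queue=[] holders={T2,T6}
Step 9: wait(T5) -> count=0 queue=[] holders={T2,T5,T6}
Step 10: wait(T4) -> count=0 queue=[T4] holders={T2,T5,T6}
Step 11: signal(T5) -> count=0 queue=[] holders={T2,T4,T6}
Step 12: wait(T1) -> count=0 queue=[T1] holders={T2,T4,T6}
Step 13: signal(T2) -> count=0 queue=[] holders={T1,T4,T6}
Step 14: wait(T2) -> count=0 queue=[T2] holders={T1,T4,T6}
Step 15: signal(T1) -> count=0 queue=[] holders={T2,T4,T6}
Final holders: T2,T4,T6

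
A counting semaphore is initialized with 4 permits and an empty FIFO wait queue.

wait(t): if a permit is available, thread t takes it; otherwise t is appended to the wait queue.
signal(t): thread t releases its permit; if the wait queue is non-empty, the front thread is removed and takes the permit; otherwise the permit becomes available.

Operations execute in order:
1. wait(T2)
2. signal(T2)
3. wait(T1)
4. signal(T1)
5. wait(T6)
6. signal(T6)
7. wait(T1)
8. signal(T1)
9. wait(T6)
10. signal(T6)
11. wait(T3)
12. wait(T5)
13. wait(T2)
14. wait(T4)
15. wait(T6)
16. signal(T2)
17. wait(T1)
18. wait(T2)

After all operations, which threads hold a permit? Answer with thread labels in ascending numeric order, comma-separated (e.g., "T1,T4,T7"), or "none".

Answer: T3,T4,T5,T6

Derivation:
Step 1: wait(T2) -> count=3 queue=[] holders={T2}
Step 2: signal(T2) -> count=4 queue=[] holders={none}
Step 3: wait(T1) -> count=3 queue=[] holders={T1}
Step 4: signal(T1) -> count=4 queue=[] holders={none}
Step 5: wait(T6) -> count=3 queue=[] holders={T6}
Step 6: signal(T6) -> count=4 queue=[] holders={none}
Step 7: wait(T1) -> count=3 queue=[] holders={T1}
Step 8: signal(T1) -> count=4 queue=[] holders={none}
Step 9: wait(T6) -> count=3 queue=[] holders={T6}
Step 10: signal(T6) -> count=4 queue=[] holders={none}
Step 11: wait(T3) -> count=3 queue=[] holders={T3}
Step 12: wait(T5) -> count=2 queue=[] holders={T3,T5}
Step 13: wait(T2) -> count=1 queue=[] holders={T2,T3,T5}
Step 14: wait(T4) -> count=0 queue=[] holders={T2,T3,T4,T5}
Step 15: wait(T6) -> count=0 queue=[T6] holders={T2,T3,T4,T5}
Step 16: signal(T2) -> count=0 queue=[] holders={T3,T4,T5,T6}
Step 17: wait(T1) -> count=0 queue=[T1] holders={T3,T4,T5,T6}
Step 18: wait(T2) -> count=0 queue=[T1,T2] holders={T3,T4,T5,T6}
Final holders: T3,T4,T5,T6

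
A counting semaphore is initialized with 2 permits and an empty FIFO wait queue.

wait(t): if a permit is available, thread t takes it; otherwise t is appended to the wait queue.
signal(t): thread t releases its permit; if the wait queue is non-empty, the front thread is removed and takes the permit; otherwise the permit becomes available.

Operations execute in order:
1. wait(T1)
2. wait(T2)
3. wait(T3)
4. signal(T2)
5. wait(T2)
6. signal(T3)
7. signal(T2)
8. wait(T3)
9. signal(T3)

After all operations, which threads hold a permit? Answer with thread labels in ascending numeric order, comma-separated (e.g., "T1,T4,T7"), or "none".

Step 1: wait(T1) -> count=1 queue=[] holders={T1}
Step 2: wait(T2) -> count=0 queue=[] holders={T1,T2}
Step 3: wait(T3) -> count=0 queue=[T3] holders={T1,T2}
Step 4: signal(T2) -> count=0 queue=[] holders={T1,T3}
Step 5: wait(T2) -> count=0 queue=[T2] holders={T1,T3}
Step 6: signal(T3) -> count=0 queue=[] holders={T1,T2}
Step 7: signal(T2) -> count=1 queue=[] holders={T1}
Step 8: wait(T3) -> count=0 queue=[] holders={T1,T3}
Step 9: signal(T3) -> count=1 queue=[] holders={T1}
Final holders: T1

Answer: T1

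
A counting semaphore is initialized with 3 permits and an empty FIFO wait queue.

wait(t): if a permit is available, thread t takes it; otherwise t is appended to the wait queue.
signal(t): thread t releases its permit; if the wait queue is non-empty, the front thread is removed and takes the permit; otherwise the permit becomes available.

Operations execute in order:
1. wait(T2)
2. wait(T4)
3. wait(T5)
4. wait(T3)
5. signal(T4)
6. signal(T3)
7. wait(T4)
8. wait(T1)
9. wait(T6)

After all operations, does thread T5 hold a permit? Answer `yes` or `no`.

Step 1: wait(T2) -> count=2 queue=[] holders={T2}
Step 2: wait(T4) -> count=1 queue=[] holders={T2,T4}
Step 3: wait(T5) -> count=0 queue=[] holders={T2,T4,T5}
Step 4: wait(T3) -> count=0 queue=[T3] holders={T2,T4,T5}
Step 5: signal(T4) -> count=0 queue=[] holders={T2,T3,T5}
Step 6: signal(T3) -> count=1 queue=[] holders={T2,T5}
Step 7: wait(T4) -> count=0 queue=[] holders={T2,T4,T5}
Step 8: wait(T1) -> count=0 queue=[T1] holders={T2,T4,T5}
Step 9: wait(T6) -> count=0 queue=[T1,T6] holders={T2,T4,T5}
Final holders: {T2,T4,T5} -> T5 in holders

Answer: yes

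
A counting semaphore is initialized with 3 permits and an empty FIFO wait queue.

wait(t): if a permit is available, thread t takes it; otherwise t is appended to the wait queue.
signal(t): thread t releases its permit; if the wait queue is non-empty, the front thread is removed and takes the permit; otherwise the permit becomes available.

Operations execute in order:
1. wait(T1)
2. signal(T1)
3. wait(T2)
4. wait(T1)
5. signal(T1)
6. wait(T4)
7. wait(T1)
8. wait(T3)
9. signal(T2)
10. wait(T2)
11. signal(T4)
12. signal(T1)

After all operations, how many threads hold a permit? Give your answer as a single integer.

Answer: 2

Derivation:
Step 1: wait(T1) -> count=2 queue=[] holders={T1}
Step 2: signal(T1) -> count=3 queue=[] holders={none}
Step 3: wait(T2) -> count=2 queue=[] holders={T2}
Step 4: wait(T1) -> count=1 queue=[] holders={T1,T2}
Step 5: signal(T1) -> count=2 queue=[] holders={T2}
Step 6: wait(T4) -> count=1 queue=[] holders={T2,T4}
Step 7: wait(T1) -> count=0 queue=[] holders={T1,T2,T4}
Step 8: wait(T3) -> count=0 queue=[T3] holders={T1,T2,T4}
Step 9: signal(T2) -> count=0 queue=[] holders={T1,T3,T4}
Step 10: wait(T2) -> count=0 queue=[T2] holders={T1,T3,T4}
Step 11: signal(T4) -> count=0 queue=[] holders={T1,T2,T3}
Step 12: signal(T1) -> count=1 queue=[] holders={T2,T3}
Final holders: {T2,T3} -> 2 thread(s)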